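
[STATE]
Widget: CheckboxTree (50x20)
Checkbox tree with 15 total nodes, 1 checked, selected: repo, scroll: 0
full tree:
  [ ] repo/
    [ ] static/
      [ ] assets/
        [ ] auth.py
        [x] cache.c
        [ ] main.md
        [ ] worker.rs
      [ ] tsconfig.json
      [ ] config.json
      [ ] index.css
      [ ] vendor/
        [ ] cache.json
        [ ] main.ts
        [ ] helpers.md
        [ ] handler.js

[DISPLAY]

>[-] repo/                                        
   [-] static/                                    
     [-] assets/                                  
       [ ] auth.py                                
       [x] cache.c                                
       [ ] main.md                                
       [ ] worker.rs                              
     [ ] tsconfig.json                            
     [ ] config.json                              
     [ ] index.css                                
     [ ] vendor/                                  
       [ ] cache.json                             
       [ ] main.ts                                
       [ ] helpers.md                             
       [ ] handler.js                             
                                                  
                                                  
                                                  
                                                  
                                                  


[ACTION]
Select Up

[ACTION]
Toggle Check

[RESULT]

>[x] repo/                                        
   [x] static/                                    
     [x] assets/                                  
       [x] auth.py                                
       [x] cache.c                                
       [x] main.md                                
       [x] worker.rs                              
     [x] tsconfig.json                            
     [x] config.json                              
     [x] index.css                                
     [x] vendor/                                  
       [x] cache.json                             
       [x] main.ts                                
       [x] helpers.md                             
       [x] handler.js                             
                                                  
                                                  
                                                  
                                                  
                                                  


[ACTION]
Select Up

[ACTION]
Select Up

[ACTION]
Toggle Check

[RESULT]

>[ ] repo/                                        
   [ ] static/                                    
     [ ] assets/                                  
       [ ] auth.py                                
       [ ] cache.c                                
       [ ] main.md                                
       [ ] worker.rs                              
     [ ] tsconfig.json                            
     [ ] config.json                              
     [ ] index.css                                
     [ ] vendor/                                  
       [ ] cache.json                             
       [ ] main.ts                                
       [ ] helpers.md                             
       [ ] handler.js                             
                                                  
                                                  
                                                  
                                                  
                                                  


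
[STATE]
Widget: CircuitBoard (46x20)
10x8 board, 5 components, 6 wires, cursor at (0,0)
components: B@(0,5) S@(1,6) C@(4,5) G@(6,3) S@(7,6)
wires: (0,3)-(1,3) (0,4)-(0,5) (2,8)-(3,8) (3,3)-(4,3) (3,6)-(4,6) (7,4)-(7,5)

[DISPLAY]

   0 1 2 3 4 5 6 7 8 9                        
0  [.]          ·   · ─ B                     
                │                             
1               ·           S                 
                                              
2                                   ·         
                                    │         
3               ·           ·       ·         
                │           │                 
4               ·       C   ·                 
                                              
5                                             
                                              
6               G                             
                                              
7                   · ─ ·   S                 
Cursor: (0,0)                                 
                                              
                                              
                                              


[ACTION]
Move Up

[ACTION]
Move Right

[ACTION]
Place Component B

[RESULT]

   0 1 2 3 4 5 6 7 8 9                        
0      [B]      ·   · ─ B                     
                │                             
1               ·           S                 
                                              
2                                   ·         
                                    │         
3               ·           ·       ·         
                │           │                 
4               ·       C   ·                 
                                              
5                                             
                                              
6               G                             
                                              
7                   · ─ ·   S                 
Cursor: (0,1)                                 
                                              
                                              
                                              


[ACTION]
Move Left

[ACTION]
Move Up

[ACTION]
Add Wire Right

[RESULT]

   0 1 2 3 4 5 6 7 8 9                        
0  [.]─ B       ·   · ─ B                     
                │                             
1               ·           S                 
                                              
2                                   ·         
                                    │         
3               ·           ·       ·         
                │           │                 
4               ·       C   ·                 
                                              
5                                             
                                              
6               G                             
                                              
7                   · ─ ·   S                 
Cursor: (0,0)                                 
                                              
                                              
                                              


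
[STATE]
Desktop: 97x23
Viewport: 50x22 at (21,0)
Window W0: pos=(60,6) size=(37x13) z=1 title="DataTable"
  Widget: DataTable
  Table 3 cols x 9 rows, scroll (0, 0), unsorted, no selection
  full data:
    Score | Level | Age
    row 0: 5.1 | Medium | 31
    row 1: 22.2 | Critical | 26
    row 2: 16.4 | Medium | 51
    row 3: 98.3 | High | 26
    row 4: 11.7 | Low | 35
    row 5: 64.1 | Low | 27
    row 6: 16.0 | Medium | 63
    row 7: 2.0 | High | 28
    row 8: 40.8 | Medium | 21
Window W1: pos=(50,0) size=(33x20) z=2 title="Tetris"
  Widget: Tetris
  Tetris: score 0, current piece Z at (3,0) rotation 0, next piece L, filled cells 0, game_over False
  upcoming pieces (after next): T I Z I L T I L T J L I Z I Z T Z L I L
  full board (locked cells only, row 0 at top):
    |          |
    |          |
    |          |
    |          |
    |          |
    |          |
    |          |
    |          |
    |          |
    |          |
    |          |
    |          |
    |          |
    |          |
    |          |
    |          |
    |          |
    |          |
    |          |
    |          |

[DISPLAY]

                             ┏━━━━━━━━━━━━━━━━━━━━
                             ┃ Tetris             
                             ┠────────────────────
                             ┃          │Next:    
                             ┃          │  ▒      
                             ┃          │▒▒▒      
                             ┃          │         
                             ┃          │         
                             ┃          │         
                             ┃          │Score:   
                             ┃          │0        
                             ┃          │         
                             ┃          │         
                             ┃          │         
                             ┃          │         
                             ┃          │         
                             ┃          │         
                             ┃          │         
                             ┃          │         
                             ┗━━━━━━━━━━━━━━━━━━━━
                                                  
                                                  


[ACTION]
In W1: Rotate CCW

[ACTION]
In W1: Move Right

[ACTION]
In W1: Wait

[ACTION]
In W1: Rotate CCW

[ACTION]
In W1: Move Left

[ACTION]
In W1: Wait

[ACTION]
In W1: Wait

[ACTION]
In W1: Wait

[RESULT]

                             ┏━━━━━━━━━━━━━━━━━━━━
                             ┃ Tetris             
                             ┠────────────────────
                             ┃   ▓▓     │Next:    
                             ┃    ▓▓    │  ▒      
                             ┃          │▒▒▒      
                             ┃          │         
                             ┃          │         
                             ┃          │         
                             ┃          │Score:   
                             ┃          │0        
                             ┃          │         
                             ┃          │         
                             ┃          │         
                             ┃          │         
                             ┃          │         
                             ┃          │         
                             ┃          │         
                             ┃          │         
                             ┗━━━━━━━━━━━━━━━━━━━━
                                                  
                                                  


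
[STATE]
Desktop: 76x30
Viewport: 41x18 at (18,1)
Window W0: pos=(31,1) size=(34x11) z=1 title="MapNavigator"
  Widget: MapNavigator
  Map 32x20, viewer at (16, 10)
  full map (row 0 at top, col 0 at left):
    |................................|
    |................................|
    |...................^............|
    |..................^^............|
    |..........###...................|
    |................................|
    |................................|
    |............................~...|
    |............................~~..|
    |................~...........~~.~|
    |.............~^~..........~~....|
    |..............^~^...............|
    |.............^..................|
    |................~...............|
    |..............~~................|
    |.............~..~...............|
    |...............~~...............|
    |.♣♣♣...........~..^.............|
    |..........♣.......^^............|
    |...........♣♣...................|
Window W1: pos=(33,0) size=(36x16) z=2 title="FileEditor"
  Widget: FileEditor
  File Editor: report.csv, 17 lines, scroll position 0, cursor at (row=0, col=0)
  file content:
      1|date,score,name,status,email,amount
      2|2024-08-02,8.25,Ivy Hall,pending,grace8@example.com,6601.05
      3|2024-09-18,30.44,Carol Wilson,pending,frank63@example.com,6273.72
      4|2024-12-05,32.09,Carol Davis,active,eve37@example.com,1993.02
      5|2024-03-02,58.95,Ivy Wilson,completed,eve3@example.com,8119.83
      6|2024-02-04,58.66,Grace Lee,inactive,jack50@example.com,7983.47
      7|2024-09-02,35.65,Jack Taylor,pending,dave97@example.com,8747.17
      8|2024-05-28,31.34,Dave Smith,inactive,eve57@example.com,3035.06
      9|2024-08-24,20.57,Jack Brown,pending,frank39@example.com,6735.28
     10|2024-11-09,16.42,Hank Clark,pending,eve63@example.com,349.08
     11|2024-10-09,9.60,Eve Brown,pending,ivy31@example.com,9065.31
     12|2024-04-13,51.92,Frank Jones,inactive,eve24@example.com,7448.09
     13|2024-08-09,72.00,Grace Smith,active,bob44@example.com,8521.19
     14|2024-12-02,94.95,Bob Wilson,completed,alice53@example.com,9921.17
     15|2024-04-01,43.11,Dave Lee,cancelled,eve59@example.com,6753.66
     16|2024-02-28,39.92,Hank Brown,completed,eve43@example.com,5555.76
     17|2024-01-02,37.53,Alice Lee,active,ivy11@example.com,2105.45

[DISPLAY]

             ┏━┃ FileEditor              
             ┃ ┠─────────────────────────
             ┠─┃█ate,score,name,status,em
             ┃.┃2024-08-02,8.25,Ivy Hall,
             ┃.┃2024-09-18,30.44,Carol Wi
             ┃.┃2024-12-05,32.09,Carol Da
             ┃.┃2024-03-02,58.95,Ivy Wils
             ┃.┃2024-02-04,58.66,Grace Le
             ┃.┃2024-09-02,35.65,Jack Tay
             ┃.┃2024-05-28,31.34,Dave Smi
             ┗━┃2024-08-24,20.57,Jack Bro
               ┃2024-11-09,16.42,Hank Cla
               ┃2024-10-09,9.60,Eve Brown
               ┃2024-04-13,51.92,Frank Jo
               ┗━━━━━━━━━━━━━━━━━━━━━━━━━
                                         
                                         
                                         


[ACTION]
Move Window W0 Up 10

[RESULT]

             ┃ ┃ FileEditor              
             ┠─┠─────────────────────────
             ┃.┃█ate,score,name,status,em
             ┃.┃2024-08-02,8.25,Ivy Hall,
             ┃.┃2024-09-18,30.44,Carol Wi
             ┃.┃2024-12-05,32.09,Carol Da
             ┃.┃2024-03-02,58.95,Ivy Wils
             ┃.┃2024-02-04,58.66,Grace Le
             ┃.┃2024-09-02,35.65,Jack Tay
             ┗━┃2024-05-28,31.34,Dave Smi
               ┃2024-08-24,20.57,Jack Bro
               ┃2024-11-09,16.42,Hank Cla
               ┃2024-10-09,9.60,Eve Brown
               ┃2024-04-13,51.92,Frank Jo
               ┗━━━━━━━━━━━━━━━━━━━━━━━━━
                                         
                                         
                                         


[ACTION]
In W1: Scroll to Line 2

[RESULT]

             ┃ ┃ FileEditor              
             ┠─┠─────────────────────────
             ┃.┃2024-08-02,8.25,Ivy Hall,
             ┃.┃2024-09-18,30.44,Carol Wi
             ┃.┃2024-12-05,32.09,Carol Da
             ┃.┃2024-03-02,58.95,Ivy Wils
             ┃.┃2024-02-04,58.66,Grace Le
             ┃.┃2024-09-02,35.65,Jack Tay
             ┃.┃2024-05-28,31.34,Dave Smi
             ┗━┃2024-08-24,20.57,Jack Bro
               ┃2024-11-09,16.42,Hank Cla
               ┃2024-10-09,9.60,Eve Brown
               ┃2024-04-13,51.92,Frank Jo
               ┃2024-08-09,72.00,Grace Sm
               ┗━━━━━━━━━━━━━━━━━━━━━━━━━
                                         
                                         
                                         


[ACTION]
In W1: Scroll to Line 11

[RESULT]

             ┃ ┃ FileEditor              
             ┠─┠─────────────────────────
             ┃.┃2024-02-04,58.66,Grace Le
             ┃.┃2024-09-02,35.65,Jack Tay
             ┃.┃2024-05-28,31.34,Dave Smi
             ┃.┃2024-08-24,20.57,Jack Bro
             ┃.┃2024-11-09,16.42,Hank Cla
             ┃.┃2024-10-09,9.60,Eve Brown
             ┃.┃2024-04-13,51.92,Frank Jo
             ┗━┃2024-08-09,72.00,Grace Sm
               ┃2024-12-02,94.95,Bob Wils
               ┃2024-04-01,43.11,Dave Lee
               ┃2024-02-28,39.92,Hank Bro
               ┃2024-01-02,37.53,Alice Le
               ┗━━━━━━━━━━━━━━━━━━━━━━━━━
                                         
                                         
                                         


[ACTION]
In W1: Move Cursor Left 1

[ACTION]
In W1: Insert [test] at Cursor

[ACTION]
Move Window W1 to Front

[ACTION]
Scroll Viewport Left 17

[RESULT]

                              ┃ ┃ FileEdi
                              ┠─┠────────
                              ┃.┃2024-02-
                              ┃.┃2024-09-
                              ┃.┃2024-05-
                              ┃.┃2024-08-
                              ┃.┃2024-11-
                              ┃.┃2024-10-
                              ┃.┃2024-04-
                              ┗━┃2024-08-
                                ┃2024-12-
                                ┃2024-04-
                                ┃2024-02-
                                ┃2024-01-
                                ┗━━━━━━━━
                                         
                                         
                                         


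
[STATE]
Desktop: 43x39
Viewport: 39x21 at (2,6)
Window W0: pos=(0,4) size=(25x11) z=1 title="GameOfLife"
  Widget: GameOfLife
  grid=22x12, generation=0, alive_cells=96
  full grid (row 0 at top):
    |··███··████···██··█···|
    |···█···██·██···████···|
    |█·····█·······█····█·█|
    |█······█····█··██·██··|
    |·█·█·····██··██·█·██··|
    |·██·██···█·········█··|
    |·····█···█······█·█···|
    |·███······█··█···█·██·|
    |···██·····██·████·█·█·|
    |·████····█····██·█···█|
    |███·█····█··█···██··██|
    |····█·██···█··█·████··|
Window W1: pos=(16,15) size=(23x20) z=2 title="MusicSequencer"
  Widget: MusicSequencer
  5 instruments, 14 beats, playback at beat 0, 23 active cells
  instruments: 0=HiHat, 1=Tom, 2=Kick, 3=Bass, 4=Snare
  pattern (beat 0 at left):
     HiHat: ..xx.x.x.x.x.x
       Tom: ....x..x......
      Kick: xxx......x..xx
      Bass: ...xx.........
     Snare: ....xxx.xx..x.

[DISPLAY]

──────────────────────┨                
en: 0                 ┃                
······█····█··██·██·· ┃                
█·█·····██··██·█·██·· ┃                
██·██···█·········█·· ┃                
····█···█······█·█··· ┃                
███······█··█···█·██· ┃                
··██·····██·████·█·█· ┃                
━━━━━━━━━━━━━━━━━━━━━━┛                
              ┏━━━━━━━━━━━━━━━━━━━━━┓  
              ┃ MusicSequencer      ┃  
              ┠─────────────────────┨  
              ┃      ▼1234567890123 ┃  
              ┃ HiHat··██·█·█·█·█·█ ┃  
              ┃   Tom····█··█······ ┃  
              ┃  Kick███······█··██ ┃  
              ┃  Bass···██········· ┃  
              ┃ Snare····███·██··█· ┃  
              ┃                     ┃  
              ┃                     ┃  
              ┃                     ┃  


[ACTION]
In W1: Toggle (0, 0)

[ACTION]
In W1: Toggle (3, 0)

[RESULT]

──────────────────────┨                
en: 0                 ┃                
······█····█··██·██·· ┃                
█·█·····██··██·█·██·· ┃                
██·██···█·········█·· ┃                
····█···█······█·█··· ┃                
███······█··█···█·██· ┃                
··██·····██·████·█·█· ┃                
━━━━━━━━━━━━━━━━━━━━━━┛                
              ┏━━━━━━━━━━━━━━━━━━━━━┓  
              ┃ MusicSequencer      ┃  
              ┠─────────────────────┨  
              ┃      ▼1234567890123 ┃  
              ┃ HiHat█·██·█·█·█·█·█ ┃  
              ┃   Tom····█··█······ ┃  
              ┃  Kick███······█··██ ┃  
              ┃  Bass█··██········· ┃  
              ┃ Snare····███·██··█· ┃  
              ┃                     ┃  
              ┃                     ┃  
              ┃                     ┃  


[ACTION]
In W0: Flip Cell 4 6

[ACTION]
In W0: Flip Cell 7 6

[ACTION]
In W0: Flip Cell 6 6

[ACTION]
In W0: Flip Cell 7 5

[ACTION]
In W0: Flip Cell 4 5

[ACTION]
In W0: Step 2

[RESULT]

──────────────────────┨                
en: 2                 ┃                
██·██····█··██····██· ┃                
··█·██···█···█·█····· ┃                
█·██··█······███████· ┃                
█··········█·····█·█· ┃                
·······█····█···██·█· ┃                
·······█·········█··█ ┃                
━━━━━━━━━━━━━━━━━━━━━━┛                
              ┏━━━━━━━━━━━━━━━━━━━━━┓  
              ┃ MusicSequencer      ┃  
              ┠─────────────────────┨  
              ┃      ▼1234567890123 ┃  
              ┃ HiHat█·██·█·█·█·█·█ ┃  
              ┃   Tom····█··█······ ┃  
              ┃  Kick███······█··██ ┃  
              ┃  Bass█··██········· ┃  
              ┃ Snare····███·██··█· ┃  
              ┃                     ┃  
              ┃                     ┃  
              ┃                     ┃  


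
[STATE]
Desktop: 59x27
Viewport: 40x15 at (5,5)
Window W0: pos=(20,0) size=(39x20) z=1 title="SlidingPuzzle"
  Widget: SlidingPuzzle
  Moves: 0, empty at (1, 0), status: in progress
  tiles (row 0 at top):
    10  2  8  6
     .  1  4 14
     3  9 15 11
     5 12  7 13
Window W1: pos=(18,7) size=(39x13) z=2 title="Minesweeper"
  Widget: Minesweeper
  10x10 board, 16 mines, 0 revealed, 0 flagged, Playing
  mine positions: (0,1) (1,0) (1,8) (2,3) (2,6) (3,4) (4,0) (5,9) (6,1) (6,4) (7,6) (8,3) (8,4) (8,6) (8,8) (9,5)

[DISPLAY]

               ┃├────┼────┼────┼────┤   
               ┃│    │  1 │  4 │ 14 │   
             ┏━━━━━━━━━━━━━━━━━━━━━━━━━━
             ┃ Minesweeper              
             ┠──────────────────────────
             ┃■■■■■■■■■■                
             ┃■■■■■■■■■■                
             ┃■■■■■■■■■■                
             ┃■■■■■■■■■■                
             ┃■■■■■■■■■■                
             ┃■■■■■■■■■■                
             ┃■■■■■■■■■■                
             ┃■■■■■■■■■■                
             ┃■■■■■■■■■■                
             ┗━━━━━━━━━━━━━━━━━━━━━━━━━━


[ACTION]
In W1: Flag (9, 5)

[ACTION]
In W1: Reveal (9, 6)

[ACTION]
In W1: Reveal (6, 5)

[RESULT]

               ┃├────┼────┼────┼────┤   
               ┃│    │  1 │  4 │ 14 │   
             ┏━━━━━━━━━━━━━━━━━━━━━━━━━━
             ┃ Minesweeper              
             ┠──────────────────────────
             ┃■■■■■■■■■■                
             ┃■■■■■■■■■■                
             ┃■■■■■■■■■■                
             ┃■■■■■■■■■■                
             ┃■■■■■■■■■■                
             ┃■■■■■■■■■■                
             ┃■■■■■2■■■■                
             ┃■■■■■■■■■■                
             ┃■■■■■■■■■■                
             ┗━━━━━━━━━━━━━━━━━━━━━━━━━━


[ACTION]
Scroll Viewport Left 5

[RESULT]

                    ┃├────┼────┼────┼───
                    ┃│    │  1 │  4 │ 14
                  ┏━━━━━━━━━━━━━━━━━━━━━
                  ┃ Minesweeper         
                  ┠─────────────────────
                  ┃■■■■■■■■■■           
                  ┃■■■■■■■■■■           
                  ┃■■■■■■■■■■           
                  ┃■■■■■■■■■■           
                  ┃■■■■■■■■■■           
                  ┃■■■■■■■■■■           
                  ┃■■■■■2■■■■           
                  ┃■■■■■■■■■■           
                  ┃■■■■■■■■■■           
                  ┗━━━━━━━━━━━━━━━━━━━━━


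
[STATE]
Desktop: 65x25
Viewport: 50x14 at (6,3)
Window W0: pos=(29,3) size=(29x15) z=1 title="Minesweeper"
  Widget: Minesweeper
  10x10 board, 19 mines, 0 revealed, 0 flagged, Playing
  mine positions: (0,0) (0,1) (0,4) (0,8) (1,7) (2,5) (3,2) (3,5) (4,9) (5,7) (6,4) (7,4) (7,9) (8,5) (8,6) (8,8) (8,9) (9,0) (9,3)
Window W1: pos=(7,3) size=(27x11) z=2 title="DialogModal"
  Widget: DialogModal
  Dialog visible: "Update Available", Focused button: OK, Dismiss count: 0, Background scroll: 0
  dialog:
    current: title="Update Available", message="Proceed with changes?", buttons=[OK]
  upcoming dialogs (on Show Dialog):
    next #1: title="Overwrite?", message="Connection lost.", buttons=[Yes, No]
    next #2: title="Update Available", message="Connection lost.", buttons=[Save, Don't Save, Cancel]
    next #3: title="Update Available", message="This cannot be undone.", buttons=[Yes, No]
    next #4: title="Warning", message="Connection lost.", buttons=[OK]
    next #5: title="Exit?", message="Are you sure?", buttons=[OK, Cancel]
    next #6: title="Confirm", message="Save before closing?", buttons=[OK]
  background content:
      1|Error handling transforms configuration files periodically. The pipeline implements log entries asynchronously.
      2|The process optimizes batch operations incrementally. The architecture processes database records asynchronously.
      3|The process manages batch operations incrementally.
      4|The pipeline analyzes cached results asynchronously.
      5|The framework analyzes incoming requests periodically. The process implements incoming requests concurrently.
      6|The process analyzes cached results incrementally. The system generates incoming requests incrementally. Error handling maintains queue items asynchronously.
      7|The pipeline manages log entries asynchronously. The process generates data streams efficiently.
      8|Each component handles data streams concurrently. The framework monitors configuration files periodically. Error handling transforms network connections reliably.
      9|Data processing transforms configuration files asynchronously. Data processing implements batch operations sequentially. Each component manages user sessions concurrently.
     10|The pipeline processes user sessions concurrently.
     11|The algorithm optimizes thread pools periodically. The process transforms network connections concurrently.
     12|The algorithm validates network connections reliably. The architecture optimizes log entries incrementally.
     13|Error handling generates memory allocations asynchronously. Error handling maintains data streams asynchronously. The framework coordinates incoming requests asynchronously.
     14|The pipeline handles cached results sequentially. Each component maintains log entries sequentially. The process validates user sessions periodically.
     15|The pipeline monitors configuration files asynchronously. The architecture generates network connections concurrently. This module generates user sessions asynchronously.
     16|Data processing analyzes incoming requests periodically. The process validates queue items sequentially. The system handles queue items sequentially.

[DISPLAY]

 ┏━━━━━━━━━━━━━━━━━━━━━━━━━┓━━━━━━━━━━━━━━━━━━━━━━
 ┃ DialogModal             ┃esweeper              
 ┠─────────────────────────┨──────────────────────
 ┃Error handling transforms┃■■■■■■                
 ┃Th┌───────────────────┐at┃■■■■■■                
 ┃Th│  Update Available │ch┃■■■■■■                
 ┃Th│Proceed with change│ac┃■■■■■■                
 ┃Th│        [OK]       │in┃■■■■■■                
 ┃Th└───────────────────┘ch┃■■■■■■                
 ┃The pipeline manages log ┃■■■■■■                
 ┗━━━━━━━━━━━━━━━━━━━━━━━━━┛■■■■■■                
                       ┃■■■■■■■■■■                
                       ┃■■■■■■■■■■                
                       ┃                          


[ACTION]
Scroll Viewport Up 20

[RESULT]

                                                  
                                                  
                                                  
 ┏━━━━━━━━━━━━━━━━━━━━━━━━━┓━━━━━━━━━━━━━━━━━━━━━━
 ┃ DialogModal             ┃esweeper              
 ┠─────────────────────────┨──────────────────────
 ┃Error handling transforms┃■■■■■■                
 ┃Th┌───────────────────┐at┃■■■■■■                
 ┃Th│  Update Available │ch┃■■■■■■                
 ┃Th│Proceed with change│ac┃■■■■■■                
 ┃Th│        [OK]       │in┃■■■■■■                
 ┃Th└───────────────────┘ch┃■■■■■■                
 ┃The pipeline manages log ┃■■■■■■                
 ┗━━━━━━━━━━━━━━━━━━━━━━━━━┛■■■■■■                


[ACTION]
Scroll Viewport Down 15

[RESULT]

 ┃Th└───────────────────┘ch┃■■■■■■                
 ┃The pipeline manages log ┃■■■■■■                
 ┗━━━━━━━━━━━━━━━━━━━━━━━━━┛■■■■■■                
                       ┃■■■■■■■■■■                
                       ┃■■■■■■■■■■                
                       ┃                          
                       ┗━━━━━━━━━━━━━━━━━━━━━━━━━━
                                                  
                                                  
                                                  
                                                  
                                                  
                                                  
                                                  


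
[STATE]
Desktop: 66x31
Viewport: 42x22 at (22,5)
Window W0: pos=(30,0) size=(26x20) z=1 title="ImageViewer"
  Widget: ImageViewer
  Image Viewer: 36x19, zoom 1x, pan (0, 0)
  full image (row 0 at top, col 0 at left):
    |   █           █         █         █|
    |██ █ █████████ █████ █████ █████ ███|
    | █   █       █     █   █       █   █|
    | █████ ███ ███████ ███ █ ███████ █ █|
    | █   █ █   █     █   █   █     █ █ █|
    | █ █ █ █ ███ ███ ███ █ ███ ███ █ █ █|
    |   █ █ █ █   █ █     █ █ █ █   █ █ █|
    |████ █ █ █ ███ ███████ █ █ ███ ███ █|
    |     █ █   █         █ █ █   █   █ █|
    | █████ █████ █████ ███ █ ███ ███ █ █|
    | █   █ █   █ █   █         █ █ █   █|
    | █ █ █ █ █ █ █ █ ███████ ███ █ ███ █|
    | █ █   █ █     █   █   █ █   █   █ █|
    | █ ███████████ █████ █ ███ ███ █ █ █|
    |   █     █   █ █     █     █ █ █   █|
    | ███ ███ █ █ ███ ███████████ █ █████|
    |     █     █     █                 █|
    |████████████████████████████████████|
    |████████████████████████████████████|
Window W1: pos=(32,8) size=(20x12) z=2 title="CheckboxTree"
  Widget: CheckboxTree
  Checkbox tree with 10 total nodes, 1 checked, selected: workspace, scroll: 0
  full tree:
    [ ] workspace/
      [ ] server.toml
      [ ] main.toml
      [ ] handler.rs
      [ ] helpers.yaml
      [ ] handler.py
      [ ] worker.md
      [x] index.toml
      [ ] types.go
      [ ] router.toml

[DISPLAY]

        ┃ █   █       █     █   █┃        
        ┃ █████ ███ ███████ ███ █┃        
        ┃ █   █ █   █     █   █  ┃        
        ┃ ┏━━━━━━━━━━━━━━━━━━┓█ █┃        
        ┃ ┃ CheckboxTree     ┃█ █┃        
        ┃█┠──────────────────┨█ █┃        
        ┃ ┃>[-] workspace/   ┃█ █┃        
        ┃ ┃   [ ] server.toml┃█ █┃        
        ┃ ┃   [ ] main.toml  ┃   ┃        
        ┃ ┃   [ ] handler.rs ┃███┃        
        ┃ ┃   [ ] helpers.yam┃  █┃        
        ┃ ┃   [ ] handler.py ┃█ █┃        
        ┃ ┃   [ ] worker.md  ┃█  ┃        
        ┃ ┃   [x] index.toml ┃███┃        
        ┗━┗━━━━━━━━━━━━━━━━━━┛━━━┛        
                                          
                                          
                                          
                                          
                                          
                                          
                                          


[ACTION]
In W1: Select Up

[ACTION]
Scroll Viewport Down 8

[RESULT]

        ┃ ┃ CheckboxTree     ┃█ █┃        
        ┃█┠──────────────────┨█ █┃        
        ┃ ┃>[-] workspace/   ┃█ █┃        
        ┃ ┃   [ ] server.toml┃█ █┃        
        ┃ ┃   [ ] main.toml  ┃   ┃        
        ┃ ┃   [ ] handler.rs ┃███┃        
        ┃ ┃   [ ] helpers.yam┃  █┃        
        ┃ ┃   [ ] handler.py ┃█ █┃        
        ┃ ┃   [ ] worker.md  ┃█  ┃        
        ┃ ┃   [x] index.toml ┃███┃        
        ┗━┗━━━━━━━━━━━━━━━━━━┛━━━┛        
                                          
                                          
                                          
                                          
                                          
                                          
                                          
                                          
                                          
                                          
                                          


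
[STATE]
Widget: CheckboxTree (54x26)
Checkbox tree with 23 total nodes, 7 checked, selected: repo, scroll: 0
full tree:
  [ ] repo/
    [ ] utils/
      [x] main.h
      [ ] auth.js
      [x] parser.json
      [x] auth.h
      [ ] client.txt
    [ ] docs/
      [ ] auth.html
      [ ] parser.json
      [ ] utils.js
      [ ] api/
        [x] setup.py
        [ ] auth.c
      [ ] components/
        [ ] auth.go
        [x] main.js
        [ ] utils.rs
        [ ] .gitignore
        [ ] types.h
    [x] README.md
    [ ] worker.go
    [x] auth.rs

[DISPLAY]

>[-] repo/                                            
   [-] utils/                                         
     [x] main.h                                       
     [ ] auth.js                                      
     [x] parser.json                                  
     [x] auth.h                                       
     [ ] client.txt                                   
   [-] docs/                                          
     [ ] auth.html                                    
     [ ] parser.json                                  
     [ ] utils.js                                     
     [-] api/                                         
       [x] setup.py                                   
       [ ] auth.c                                     
     [-] components/                                  
       [ ] auth.go                                    
       [x] main.js                                    
       [ ] utils.rs                                   
       [ ] .gitignore                                 
       [ ] types.h                                    
   [x] README.md                                      
   [ ] worker.go                                      
   [x] auth.rs                                        
                                                      
                                                      
                                                      


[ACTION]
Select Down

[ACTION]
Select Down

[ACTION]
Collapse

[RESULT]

 [-] repo/                                            
   [-] utils/                                         
>    [x] main.h                                       
     [ ] auth.js                                      
     [x] parser.json                                  
     [x] auth.h                                       
     [ ] client.txt                                   
   [-] docs/                                          
     [ ] auth.html                                    
     [ ] parser.json                                  
     [ ] utils.js                                     
     [-] api/                                         
       [x] setup.py                                   
       [ ] auth.c                                     
     [-] components/                                  
       [ ] auth.go                                    
       [x] main.js                                    
       [ ] utils.rs                                   
       [ ] .gitignore                                 
       [ ] types.h                                    
   [x] README.md                                      
   [ ] worker.go                                      
   [x] auth.rs                                        
                                                      
                                                      
                                                      


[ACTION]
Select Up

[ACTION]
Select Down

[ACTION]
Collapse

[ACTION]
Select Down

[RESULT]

 [-] repo/                                            
   [-] utils/                                         
     [x] main.h                                       
>    [ ] auth.js                                      
     [x] parser.json                                  
     [x] auth.h                                       
     [ ] client.txt                                   
   [-] docs/                                          
     [ ] auth.html                                    
     [ ] parser.json                                  
     [ ] utils.js                                     
     [-] api/                                         
       [x] setup.py                                   
       [ ] auth.c                                     
     [-] components/                                  
       [ ] auth.go                                    
       [x] main.js                                    
       [ ] utils.rs                                   
       [ ] .gitignore                                 
       [ ] types.h                                    
   [x] README.md                                      
   [ ] worker.go                                      
   [x] auth.rs                                        
                                                      
                                                      
                                                      
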